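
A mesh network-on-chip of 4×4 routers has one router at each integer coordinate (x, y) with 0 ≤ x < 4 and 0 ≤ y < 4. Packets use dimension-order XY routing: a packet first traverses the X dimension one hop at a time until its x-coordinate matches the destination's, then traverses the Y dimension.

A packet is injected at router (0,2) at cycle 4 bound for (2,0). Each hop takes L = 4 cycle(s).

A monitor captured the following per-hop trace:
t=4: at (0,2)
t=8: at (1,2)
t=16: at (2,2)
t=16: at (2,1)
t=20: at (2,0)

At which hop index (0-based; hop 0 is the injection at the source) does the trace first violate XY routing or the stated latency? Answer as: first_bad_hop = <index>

first_bad_hop = 2

hop 1: step (+1,+0), +4 cyc — ok
hop 2: step (+1,+0), +8 cyc — BAD: Δcyc=8≠L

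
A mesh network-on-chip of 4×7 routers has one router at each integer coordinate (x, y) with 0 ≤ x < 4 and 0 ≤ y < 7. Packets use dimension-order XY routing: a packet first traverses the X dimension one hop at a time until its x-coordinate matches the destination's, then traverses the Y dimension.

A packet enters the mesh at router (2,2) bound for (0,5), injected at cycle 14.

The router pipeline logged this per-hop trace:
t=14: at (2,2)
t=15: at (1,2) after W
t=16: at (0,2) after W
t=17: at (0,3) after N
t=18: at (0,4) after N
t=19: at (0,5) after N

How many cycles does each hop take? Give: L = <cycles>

Δcyc across hop 0→1: 15 − 14 = 1.
One hop costs L cycles, so L = 1.

L = 1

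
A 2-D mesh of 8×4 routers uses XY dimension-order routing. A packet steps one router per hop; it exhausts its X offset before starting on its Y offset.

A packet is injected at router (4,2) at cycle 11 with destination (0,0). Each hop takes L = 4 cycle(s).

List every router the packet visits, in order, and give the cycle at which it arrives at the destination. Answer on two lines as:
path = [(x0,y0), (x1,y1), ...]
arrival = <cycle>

path = [(4,2), (3,2), (2,2), (1,2), (0,2), (0,1), (0,0)]
arrival = 35

hop 0: (4,2) @ cyc 11
hop 1: (3,2) @ cyc 15  [W]
hop 2: (2,2) @ cyc 19  [W]
hop 3: (1,2) @ cyc 23  [W]
hop 4: (0,2) @ cyc 27  [W]
hop 5: (0,1) @ cyc 31  [S]
hop 6: (0,0) @ cyc 35  [S]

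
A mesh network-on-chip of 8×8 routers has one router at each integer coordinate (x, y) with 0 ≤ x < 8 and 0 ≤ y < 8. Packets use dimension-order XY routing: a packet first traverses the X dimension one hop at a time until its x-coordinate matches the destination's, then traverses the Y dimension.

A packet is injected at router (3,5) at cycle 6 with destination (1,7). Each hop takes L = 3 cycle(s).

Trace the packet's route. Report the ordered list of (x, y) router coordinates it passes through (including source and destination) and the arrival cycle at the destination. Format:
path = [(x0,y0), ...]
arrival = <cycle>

  0. router=(3,5) cycle=6 (inject)
  1. router=(2,5) cycle=9 dir=W
  2. router=(1,5) cycle=12 dir=W
  3. router=(1,6) cycle=15 dir=N
  4. router=(1,7) cycle=18 dir=N

path = [(3,5), (2,5), (1,5), (1,6), (1,7)]
arrival = 18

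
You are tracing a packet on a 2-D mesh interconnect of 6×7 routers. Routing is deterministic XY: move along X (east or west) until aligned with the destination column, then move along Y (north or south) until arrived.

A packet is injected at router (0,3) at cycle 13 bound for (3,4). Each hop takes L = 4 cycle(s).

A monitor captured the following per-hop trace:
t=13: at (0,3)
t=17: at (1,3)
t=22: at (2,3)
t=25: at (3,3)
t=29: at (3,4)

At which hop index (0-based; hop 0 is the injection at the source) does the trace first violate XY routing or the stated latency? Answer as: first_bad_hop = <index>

first_bad_hop = 2

  1: Δx=+1 Δy=+0 Δt=4 [ok]
  2: Δx=+1 Δy=+0 Δt=5 [BAD: Δcyc=5≠L]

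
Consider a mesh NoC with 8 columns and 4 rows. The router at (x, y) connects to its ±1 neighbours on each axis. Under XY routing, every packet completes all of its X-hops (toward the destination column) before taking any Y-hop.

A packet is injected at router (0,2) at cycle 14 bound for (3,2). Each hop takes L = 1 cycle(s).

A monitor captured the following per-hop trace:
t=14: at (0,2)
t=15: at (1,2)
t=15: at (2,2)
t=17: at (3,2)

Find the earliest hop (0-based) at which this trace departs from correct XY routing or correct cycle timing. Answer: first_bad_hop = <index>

hop 1: step (+1,+0), +1 cyc — ok
hop 2: step (+1,+0), +0 cyc — BAD: Δcyc=0≠L

first_bad_hop = 2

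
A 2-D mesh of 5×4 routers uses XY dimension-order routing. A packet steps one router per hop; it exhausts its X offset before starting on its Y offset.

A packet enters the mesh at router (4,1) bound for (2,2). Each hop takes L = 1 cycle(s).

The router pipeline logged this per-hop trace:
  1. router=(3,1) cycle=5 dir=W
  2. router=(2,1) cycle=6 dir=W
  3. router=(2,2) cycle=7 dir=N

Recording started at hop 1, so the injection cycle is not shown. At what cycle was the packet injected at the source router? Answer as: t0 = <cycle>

t0 = 4

The first recorded entry is hop 1 at cycle 5.
Therefore t0 = 5 − L = 4.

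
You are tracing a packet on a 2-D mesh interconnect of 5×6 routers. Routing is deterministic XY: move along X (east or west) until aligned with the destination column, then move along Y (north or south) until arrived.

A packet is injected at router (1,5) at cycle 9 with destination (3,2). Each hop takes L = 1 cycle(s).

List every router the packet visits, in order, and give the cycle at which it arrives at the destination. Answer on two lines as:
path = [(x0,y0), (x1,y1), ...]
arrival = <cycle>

src (1,5)  cyc=9
E→(2,5)  cyc=10
E→(3,5)  cyc=11
S→(3,4)  cyc=12
S→(3,3)  cyc=13
S→(3,2)  cyc=14

path = [(1,5), (2,5), (3,5), (3,4), (3,3), (3,2)]
arrival = 14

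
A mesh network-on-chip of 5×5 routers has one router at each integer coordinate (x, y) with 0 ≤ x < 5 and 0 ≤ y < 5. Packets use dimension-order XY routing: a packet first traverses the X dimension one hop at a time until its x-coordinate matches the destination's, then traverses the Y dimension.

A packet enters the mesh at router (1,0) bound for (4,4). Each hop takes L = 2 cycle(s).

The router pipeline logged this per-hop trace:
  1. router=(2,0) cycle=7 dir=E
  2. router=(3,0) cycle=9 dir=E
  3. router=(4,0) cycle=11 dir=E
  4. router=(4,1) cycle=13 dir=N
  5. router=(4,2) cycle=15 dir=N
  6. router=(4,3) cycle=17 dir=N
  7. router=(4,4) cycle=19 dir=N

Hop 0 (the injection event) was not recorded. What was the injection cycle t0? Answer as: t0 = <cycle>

t0 = 5

The first recorded entry is hop 1 at cycle 7.
Therefore t0 = 7 − L = 5.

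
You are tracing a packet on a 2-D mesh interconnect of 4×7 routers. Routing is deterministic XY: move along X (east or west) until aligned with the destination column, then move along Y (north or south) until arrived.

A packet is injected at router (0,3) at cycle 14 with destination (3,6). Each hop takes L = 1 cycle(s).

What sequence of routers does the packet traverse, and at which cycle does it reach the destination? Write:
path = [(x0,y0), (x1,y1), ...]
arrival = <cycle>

path = [(0,3), (1,3), (2,3), (3,3), (3,4), (3,5), (3,6)]
arrival = 20

t=14: at (0,3)
t=15: at (1,3) after E
t=16: at (2,3) after E
t=17: at (3,3) after E
t=18: at (3,4) after N
t=19: at (3,5) after N
t=20: at (3,6) after N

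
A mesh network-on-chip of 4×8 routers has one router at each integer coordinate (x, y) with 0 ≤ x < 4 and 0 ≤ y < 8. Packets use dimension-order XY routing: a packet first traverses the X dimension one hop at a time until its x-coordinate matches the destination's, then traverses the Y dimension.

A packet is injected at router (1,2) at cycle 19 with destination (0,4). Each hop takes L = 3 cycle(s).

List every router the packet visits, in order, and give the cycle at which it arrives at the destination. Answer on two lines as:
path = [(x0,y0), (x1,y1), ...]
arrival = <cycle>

  0. router=(1,2) cycle=19 (inject)
  1. router=(0,2) cycle=22 dir=W
  2. router=(0,3) cycle=25 dir=N
  3. router=(0,4) cycle=28 dir=N

path = [(1,2), (0,2), (0,3), (0,4)]
arrival = 28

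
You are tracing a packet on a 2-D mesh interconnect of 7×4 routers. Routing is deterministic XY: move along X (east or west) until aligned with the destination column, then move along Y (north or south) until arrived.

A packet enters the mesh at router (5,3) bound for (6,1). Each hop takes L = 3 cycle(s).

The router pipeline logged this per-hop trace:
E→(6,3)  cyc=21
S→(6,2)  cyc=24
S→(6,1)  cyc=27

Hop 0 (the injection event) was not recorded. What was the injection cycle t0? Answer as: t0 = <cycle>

t0 = 18

Hop 1 reached at cycle 21; hop k is at t0 + k·L.
Therefore t0 = 21 − L = 18.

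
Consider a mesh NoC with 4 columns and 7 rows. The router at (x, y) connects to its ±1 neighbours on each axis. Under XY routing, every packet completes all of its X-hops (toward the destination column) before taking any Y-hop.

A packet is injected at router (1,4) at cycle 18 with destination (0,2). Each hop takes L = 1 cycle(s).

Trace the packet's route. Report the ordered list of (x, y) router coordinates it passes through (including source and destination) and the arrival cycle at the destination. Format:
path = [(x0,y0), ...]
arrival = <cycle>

path = [(1,4), (0,4), (0,3), (0,2)]
arrival = 21

  0. router=(1,4) cycle=18 (inject)
  1. router=(0,4) cycle=19 dir=W
  2. router=(0,3) cycle=20 dir=S
  3. router=(0,2) cycle=21 dir=S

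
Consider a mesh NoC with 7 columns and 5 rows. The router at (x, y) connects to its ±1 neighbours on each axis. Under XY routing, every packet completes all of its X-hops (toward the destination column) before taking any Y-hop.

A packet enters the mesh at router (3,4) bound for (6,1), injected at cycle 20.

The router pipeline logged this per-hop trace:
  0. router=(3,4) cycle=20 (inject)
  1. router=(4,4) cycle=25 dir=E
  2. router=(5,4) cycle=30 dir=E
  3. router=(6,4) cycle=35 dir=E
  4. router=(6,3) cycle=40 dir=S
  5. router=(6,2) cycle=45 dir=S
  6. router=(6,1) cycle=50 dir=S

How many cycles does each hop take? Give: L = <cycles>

cyc[1] − cyc[0] = 25 − 20 = 5.
That increment is L by definition: L = 5.

L = 5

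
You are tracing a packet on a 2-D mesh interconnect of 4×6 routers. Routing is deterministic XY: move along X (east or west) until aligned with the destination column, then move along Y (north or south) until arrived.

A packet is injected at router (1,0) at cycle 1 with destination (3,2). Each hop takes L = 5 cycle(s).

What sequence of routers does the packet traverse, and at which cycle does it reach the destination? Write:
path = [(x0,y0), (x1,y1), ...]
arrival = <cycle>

t=1: at (1,0)
t=6: at (2,0) after E
t=11: at (3,0) after E
t=16: at (3,1) after N
t=21: at (3,2) after N

path = [(1,0), (2,0), (3,0), (3,1), (3,2)]
arrival = 21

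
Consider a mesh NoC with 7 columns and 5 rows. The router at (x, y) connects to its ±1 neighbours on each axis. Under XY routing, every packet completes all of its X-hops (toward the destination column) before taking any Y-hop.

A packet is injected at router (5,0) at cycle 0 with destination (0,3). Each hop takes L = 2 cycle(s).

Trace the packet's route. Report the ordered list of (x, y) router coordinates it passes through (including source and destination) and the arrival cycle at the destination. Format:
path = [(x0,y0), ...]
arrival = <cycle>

t=0: at (5,0)
t=2: at (4,0) after W
t=4: at (3,0) after W
t=6: at (2,0) after W
t=8: at (1,0) after W
t=10: at (0,0) after W
t=12: at (0,1) after N
t=14: at (0,2) after N
t=16: at (0,3) after N

path = [(5,0), (4,0), (3,0), (2,0), (1,0), (0,0), (0,1), (0,2), (0,3)]
arrival = 16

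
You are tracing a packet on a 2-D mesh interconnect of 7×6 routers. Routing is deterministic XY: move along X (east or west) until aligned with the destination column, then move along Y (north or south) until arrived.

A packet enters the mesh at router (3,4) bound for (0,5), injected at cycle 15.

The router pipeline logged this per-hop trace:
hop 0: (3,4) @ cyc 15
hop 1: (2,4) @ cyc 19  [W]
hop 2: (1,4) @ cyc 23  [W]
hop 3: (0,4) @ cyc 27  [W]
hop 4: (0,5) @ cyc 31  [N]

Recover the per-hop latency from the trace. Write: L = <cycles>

From hop 0 (15) to hop 1 (19): +4 cycles.
Each hop adds L, hence L = 4.

L = 4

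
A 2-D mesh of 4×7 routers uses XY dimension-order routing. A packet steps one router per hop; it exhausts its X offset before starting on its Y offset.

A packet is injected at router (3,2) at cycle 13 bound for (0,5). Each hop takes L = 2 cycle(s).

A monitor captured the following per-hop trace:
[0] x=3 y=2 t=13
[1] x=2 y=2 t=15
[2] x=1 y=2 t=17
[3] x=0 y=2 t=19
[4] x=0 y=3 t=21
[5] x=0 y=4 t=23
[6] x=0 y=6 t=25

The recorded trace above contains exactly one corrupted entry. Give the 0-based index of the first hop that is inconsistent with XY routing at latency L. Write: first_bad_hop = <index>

first_bad_hop = 6

check 1→ d=(-1,0) cyc+2: ok
check 2→ d=(-1,0) cyc+2: ok
check 3→ d=(-1,0) cyc+2: ok
check 4→ d=(0,1) cyc+2: ok
check 5→ d=(0,1) cyc+2: ok
check 6→ d=(0,2) cyc+2: BAD: non-unit step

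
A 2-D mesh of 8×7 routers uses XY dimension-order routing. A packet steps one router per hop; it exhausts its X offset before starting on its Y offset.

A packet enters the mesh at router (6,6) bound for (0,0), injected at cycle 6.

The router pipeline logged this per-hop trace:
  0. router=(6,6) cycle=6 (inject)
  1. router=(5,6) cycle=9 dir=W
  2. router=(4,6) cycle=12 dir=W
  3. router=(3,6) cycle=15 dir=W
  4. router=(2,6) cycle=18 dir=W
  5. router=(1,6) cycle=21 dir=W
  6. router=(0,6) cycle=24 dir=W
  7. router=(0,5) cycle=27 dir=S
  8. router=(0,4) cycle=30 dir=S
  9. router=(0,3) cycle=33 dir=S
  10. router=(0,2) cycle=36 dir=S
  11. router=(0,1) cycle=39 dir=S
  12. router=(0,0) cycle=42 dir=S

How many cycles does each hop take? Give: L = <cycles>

cyc[1] − cyc[0] = 9 − 6 = 3.
That increment is L by definition: L = 3.

L = 3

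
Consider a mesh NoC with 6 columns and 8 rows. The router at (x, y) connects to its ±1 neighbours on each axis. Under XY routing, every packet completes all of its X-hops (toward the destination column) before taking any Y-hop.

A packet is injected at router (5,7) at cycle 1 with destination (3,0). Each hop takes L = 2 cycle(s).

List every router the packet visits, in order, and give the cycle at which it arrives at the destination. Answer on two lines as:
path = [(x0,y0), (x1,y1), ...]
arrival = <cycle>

[0] x=5 y=7 t=1
[1] x=4 y=7 t=3 →W
[2] x=3 y=7 t=5 →W
[3] x=3 y=6 t=7 →S
[4] x=3 y=5 t=9 →S
[5] x=3 y=4 t=11 →S
[6] x=3 y=3 t=13 →S
[7] x=3 y=2 t=15 →S
[8] x=3 y=1 t=17 →S
[9] x=3 y=0 t=19 →S

path = [(5,7), (4,7), (3,7), (3,6), (3,5), (3,4), (3,3), (3,2), (3,1), (3,0)]
arrival = 19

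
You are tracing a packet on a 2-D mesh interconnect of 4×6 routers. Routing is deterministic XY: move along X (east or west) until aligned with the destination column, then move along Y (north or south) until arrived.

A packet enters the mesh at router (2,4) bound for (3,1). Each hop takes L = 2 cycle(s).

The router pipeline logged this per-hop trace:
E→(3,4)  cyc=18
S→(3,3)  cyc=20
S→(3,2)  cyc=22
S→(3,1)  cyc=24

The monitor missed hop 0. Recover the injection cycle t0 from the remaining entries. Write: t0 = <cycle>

cyc[1] = 18 and cyc[k] = t0 + k·L for every k.
So t0 = 18 − 1·2 = 16.

t0 = 16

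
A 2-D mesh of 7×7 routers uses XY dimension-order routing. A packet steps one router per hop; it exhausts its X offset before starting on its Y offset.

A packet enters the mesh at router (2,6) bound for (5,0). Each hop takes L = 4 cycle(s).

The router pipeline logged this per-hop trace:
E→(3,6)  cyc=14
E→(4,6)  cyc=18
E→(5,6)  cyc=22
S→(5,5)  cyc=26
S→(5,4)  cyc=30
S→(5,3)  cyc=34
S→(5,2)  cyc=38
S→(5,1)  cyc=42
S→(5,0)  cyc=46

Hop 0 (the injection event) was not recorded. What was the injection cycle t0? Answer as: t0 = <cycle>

t0 = 10

The first recorded entry is hop 1 at cycle 14.
Subtract one hop: t0 = 14 − 4 = 10.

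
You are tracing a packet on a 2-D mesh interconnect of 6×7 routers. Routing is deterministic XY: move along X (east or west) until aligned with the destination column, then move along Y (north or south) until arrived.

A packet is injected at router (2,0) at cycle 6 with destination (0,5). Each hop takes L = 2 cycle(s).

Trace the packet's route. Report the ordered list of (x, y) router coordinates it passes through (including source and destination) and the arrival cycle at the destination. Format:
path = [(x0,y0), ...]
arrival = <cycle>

hop 0: (2,0) @ cyc 6
hop 1: (1,0) @ cyc 8  [W]
hop 2: (0,0) @ cyc 10  [W]
hop 3: (0,1) @ cyc 12  [N]
hop 4: (0,2) @ cyc 14  [N]
hop 5: (0,3) @ cyc 16  [N]
hop 6: (0,4) @ cyc 18  [N]
hop 7: (0,5) @ cyc 20  [N]

path = [(2,0), (1,0), (0,0), (0,1), (0,2), (0,3), (0,4), (0,5)]
arrival = 20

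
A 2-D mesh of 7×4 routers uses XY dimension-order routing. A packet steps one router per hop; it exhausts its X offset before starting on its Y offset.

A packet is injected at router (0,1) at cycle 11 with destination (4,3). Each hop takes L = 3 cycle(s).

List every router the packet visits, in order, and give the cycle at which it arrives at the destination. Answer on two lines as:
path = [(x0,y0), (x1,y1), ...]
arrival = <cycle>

path = [(0,1), (1,1), (2,1), (3,1), (4,1), (4,2), (4,3)]
arrival = 29

[0] x=0 y=1 t=11
[1] x=1 y=1 t=14 →E
[2] x=2 y=1 t=17 →E
[3] x=3 y=1 t=20 →E
[4] x=4 y=1 t=23 →E
[5] x=4 y=2 t=26 →N
[6] x=4 y=3 t=29 →N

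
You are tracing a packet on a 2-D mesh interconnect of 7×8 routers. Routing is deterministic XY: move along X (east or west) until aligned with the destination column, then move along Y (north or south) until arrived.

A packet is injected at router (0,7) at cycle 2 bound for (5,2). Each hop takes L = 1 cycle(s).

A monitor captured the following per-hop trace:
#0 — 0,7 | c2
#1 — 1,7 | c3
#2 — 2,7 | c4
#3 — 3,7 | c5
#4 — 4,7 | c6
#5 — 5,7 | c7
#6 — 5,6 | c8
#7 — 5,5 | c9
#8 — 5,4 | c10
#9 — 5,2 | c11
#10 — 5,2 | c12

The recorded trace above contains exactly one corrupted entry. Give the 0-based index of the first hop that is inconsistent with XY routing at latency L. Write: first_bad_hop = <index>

first_bad_hop = 9

  1: Δx=+1 Δy=+0 Δt=1 [ok]
  2: Δx=+1 Δy=+0 Δt=1 [ok]
  3: Δx=+1 Δy=+0 Δt=1 [ok]
  4: Δx=+1 Δy=+0 Δt=1 [ok]
  5: Δx=+1 Δy=+0 Δt=1 [ok]
  6: Δx=+0 Δy=-1 Δt=1 [ok]
  7: Δx=+0 Δy=-1 Δt=1 [ok]
  8: Δx=+0 Δy=-1 Δt=1 [ok]
  9: Δx=+0 Δy=-2 Δt=1 [BAD: non-unit step]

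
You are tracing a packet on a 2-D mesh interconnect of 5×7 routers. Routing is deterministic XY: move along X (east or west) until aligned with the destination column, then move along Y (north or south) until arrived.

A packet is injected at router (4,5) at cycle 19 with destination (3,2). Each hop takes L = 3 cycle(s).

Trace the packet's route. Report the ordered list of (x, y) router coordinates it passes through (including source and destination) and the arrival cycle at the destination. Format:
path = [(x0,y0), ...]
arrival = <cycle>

path = [(4,5), (3,5), (3,4), (3,3), (3,2)]
arrival = 31

[0] x=4 y=5 t=19
[1] x=3 y=5 t=22 →W
[2] x=3 y=4 t=25 →S
[3] x=3 y=3 t=28 →S
[4] x=3 y=2 t=31 →S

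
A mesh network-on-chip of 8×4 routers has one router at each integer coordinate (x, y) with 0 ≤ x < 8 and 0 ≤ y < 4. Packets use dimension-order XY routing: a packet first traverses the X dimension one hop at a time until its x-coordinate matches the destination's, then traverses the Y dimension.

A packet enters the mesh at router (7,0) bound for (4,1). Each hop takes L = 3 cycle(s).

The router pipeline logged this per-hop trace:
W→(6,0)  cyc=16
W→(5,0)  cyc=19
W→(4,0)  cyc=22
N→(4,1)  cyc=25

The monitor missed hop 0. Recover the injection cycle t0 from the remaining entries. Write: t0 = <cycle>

t0 = 13

cyc[1] = 16 and cyc[k] = t0 + k·L for every k.
Therefore t0 = 16 − L = 13.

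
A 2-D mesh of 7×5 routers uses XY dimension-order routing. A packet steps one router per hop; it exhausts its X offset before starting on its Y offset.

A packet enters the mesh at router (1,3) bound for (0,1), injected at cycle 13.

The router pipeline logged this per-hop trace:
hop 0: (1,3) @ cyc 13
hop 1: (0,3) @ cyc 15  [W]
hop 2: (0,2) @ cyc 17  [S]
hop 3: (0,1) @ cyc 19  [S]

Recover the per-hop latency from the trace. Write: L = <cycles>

L = 2

Between hops 0 and 1 the cycle counter advances 15 − 13 = 2.
That increment is L by definition: L = 2.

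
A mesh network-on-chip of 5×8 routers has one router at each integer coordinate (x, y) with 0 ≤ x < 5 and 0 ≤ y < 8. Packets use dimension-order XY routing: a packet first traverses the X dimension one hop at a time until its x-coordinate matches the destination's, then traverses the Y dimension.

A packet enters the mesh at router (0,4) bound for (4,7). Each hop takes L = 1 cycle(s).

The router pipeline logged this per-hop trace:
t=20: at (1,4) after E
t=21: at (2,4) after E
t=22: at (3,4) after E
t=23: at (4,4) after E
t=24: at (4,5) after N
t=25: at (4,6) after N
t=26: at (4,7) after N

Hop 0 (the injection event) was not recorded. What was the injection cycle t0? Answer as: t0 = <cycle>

t0 = 19

cyc[1] = 20 and cyc[k] = t0 + k·L for every k.
Therefore t0 = 20 − L = 19.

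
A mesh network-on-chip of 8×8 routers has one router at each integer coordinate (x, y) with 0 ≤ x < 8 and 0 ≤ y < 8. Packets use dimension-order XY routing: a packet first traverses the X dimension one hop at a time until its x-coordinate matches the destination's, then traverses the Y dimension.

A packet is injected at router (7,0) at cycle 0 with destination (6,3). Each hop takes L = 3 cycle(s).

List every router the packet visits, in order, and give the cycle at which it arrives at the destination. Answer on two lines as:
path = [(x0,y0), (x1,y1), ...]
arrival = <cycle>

t=0: at (7,0)
t=3: at (6,0) after W
t=6: at (6,1) after N
t=9: at (6,2) after N
t=12: at (6,3) after N

path = [(7,0), (6,0), (6,1), (6,2), (6,3)]
arrival = 12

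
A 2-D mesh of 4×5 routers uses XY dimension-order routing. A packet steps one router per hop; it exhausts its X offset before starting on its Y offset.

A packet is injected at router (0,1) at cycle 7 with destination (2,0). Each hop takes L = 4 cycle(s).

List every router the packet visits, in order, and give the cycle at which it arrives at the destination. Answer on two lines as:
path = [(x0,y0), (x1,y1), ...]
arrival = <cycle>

  0. router=(0,1) cycle=7 (inject)
  1. router=(1,1) cycle=11 dir=E
  2. router=(2,1) cycle=15 dir=E
  3. router=(2,0) cycle=19 dir=S

path = [(0,1), (1,1), (2,1), (2,0)]
arrival = 19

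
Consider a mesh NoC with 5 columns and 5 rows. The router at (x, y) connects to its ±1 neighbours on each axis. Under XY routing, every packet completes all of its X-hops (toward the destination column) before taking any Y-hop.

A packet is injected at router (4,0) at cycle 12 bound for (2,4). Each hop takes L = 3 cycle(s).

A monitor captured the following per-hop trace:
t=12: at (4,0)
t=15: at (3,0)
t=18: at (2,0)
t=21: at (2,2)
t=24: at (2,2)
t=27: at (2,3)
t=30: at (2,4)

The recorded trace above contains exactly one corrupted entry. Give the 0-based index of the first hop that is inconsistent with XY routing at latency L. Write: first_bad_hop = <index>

hop 1: step (-1,+0), +3 cyc — ok
hop 2: step (-1,+0), +3 cyc — ok
hop 3: step (+0,+2), +3 cyc — BAD: non-unit step

first_bad_hop = 3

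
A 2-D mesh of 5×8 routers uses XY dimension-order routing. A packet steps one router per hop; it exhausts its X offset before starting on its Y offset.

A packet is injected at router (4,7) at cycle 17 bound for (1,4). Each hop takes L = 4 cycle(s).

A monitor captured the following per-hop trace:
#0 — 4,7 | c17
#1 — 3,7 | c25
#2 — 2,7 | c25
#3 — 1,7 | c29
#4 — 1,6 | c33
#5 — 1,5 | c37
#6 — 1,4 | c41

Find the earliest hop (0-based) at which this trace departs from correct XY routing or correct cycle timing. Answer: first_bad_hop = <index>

first_bad_hop = 1

check 1→ d=(-1,0) cyc+8: BAD: Δcyc=8≠L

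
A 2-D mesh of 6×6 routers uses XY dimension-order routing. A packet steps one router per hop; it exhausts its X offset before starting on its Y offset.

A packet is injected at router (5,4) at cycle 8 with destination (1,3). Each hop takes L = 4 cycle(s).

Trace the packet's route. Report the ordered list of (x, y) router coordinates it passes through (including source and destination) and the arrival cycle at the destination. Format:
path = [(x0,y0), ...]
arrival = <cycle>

src (5,4)  cyc=8
W→(4,4)  cyc=12
W→(3,4)  cyc=16
W→(2,4)  cyc=20
W→(1,4)  cyc=24
S→(1,3)  cyc=28

path = [(5,4), (4,4), (3,4), (2,4), (1,4), (1,3)]
arrival = 28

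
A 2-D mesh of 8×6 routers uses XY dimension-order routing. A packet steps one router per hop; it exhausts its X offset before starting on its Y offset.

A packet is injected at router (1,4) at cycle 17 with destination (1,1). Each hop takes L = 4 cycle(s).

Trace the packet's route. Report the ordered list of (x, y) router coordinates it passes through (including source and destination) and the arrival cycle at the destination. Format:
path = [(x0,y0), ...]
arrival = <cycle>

path = [(1,4), (1,3), (1,2), (1,1)]
arrival = 29

[0] x=1 y=4 t=17
[1] x=1 y=3 t=21 →S
[2] x=1 y=2 t=25 →S
[3] x=1 y=1 t=29 →S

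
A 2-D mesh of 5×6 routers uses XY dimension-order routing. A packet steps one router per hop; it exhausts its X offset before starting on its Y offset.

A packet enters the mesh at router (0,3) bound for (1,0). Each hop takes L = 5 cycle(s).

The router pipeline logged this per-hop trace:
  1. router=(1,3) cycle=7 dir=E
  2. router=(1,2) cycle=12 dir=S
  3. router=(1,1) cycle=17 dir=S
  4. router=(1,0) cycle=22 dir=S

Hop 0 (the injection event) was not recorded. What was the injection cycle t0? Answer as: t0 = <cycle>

t0 = 2

The first recorded entry is hop 1 at cycle 7.
Therefore t0 = 7 − L = 2.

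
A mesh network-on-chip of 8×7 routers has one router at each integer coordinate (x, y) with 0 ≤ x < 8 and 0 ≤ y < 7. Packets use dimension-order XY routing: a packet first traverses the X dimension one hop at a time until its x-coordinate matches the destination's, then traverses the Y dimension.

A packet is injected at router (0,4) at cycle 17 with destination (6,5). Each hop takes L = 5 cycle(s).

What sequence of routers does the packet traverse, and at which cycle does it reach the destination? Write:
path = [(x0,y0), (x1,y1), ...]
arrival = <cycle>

path = [(0,4), (1,4), (2,4), (3,4), (4,4), (5,4), (6,4), (6,5)]
arrival = 52

t=17: at (0,4)
t=22: at (1,4) after E
t=27: at (2,4) after E
t=32: at (3,4) after E
t=37: at (4,4) after E
t=42: at (5,4) after E
t=47: at (6,4) after E
t=52: at (6,5) after N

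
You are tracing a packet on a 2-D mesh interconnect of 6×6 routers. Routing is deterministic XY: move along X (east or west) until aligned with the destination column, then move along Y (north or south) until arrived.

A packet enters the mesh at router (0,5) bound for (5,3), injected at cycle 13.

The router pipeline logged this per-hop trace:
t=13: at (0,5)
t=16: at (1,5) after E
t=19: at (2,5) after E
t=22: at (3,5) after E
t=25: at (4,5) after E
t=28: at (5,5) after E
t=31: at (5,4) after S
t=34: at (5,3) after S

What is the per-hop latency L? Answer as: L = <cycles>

Between hops 0 and 1 the cycle counter advances 16 − 13 = 3.
Per-hop latency L = Δcyc = 3.

L = 3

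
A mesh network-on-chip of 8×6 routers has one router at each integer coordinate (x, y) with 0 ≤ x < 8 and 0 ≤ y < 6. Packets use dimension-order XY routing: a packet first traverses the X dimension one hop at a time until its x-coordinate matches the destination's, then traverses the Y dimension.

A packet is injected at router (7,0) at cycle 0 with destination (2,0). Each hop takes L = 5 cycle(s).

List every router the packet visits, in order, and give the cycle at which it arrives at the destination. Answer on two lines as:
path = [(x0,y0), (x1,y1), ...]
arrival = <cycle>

hop 0: (7,0) @ cyc 0
hop 1: (6,0) @ cyc 5  [W]
hop 2: (5,0) @ cyc 10  [W]
hop 3: (4,0) @ cyc 15  [W]
hop 4: (3,0) @ cyc 20  [W]
hop 5: (2,0) @ cyc 25  [W]

path = [(7,0), (6,0), (5,0), (4,0), (3,0), (2,0)]
arrival = 25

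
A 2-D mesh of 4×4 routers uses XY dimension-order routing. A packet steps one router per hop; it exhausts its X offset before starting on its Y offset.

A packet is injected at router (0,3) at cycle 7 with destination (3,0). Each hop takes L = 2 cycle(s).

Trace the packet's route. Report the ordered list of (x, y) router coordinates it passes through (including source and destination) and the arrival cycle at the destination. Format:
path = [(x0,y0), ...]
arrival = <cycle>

path = [(0,3), (1,3), (2,3), (3,3), (3,2), (3,1), (3,0)]
arrival = 19

src (0,3)  cyc=7
E→(1,3)  cyc=9
E→(2,3)  cyc=11
E→(3,3)  cyc=13
S→(3,2)  cyc=15
S→(3,1)  cyc=17
S→(3,0)  cyc=19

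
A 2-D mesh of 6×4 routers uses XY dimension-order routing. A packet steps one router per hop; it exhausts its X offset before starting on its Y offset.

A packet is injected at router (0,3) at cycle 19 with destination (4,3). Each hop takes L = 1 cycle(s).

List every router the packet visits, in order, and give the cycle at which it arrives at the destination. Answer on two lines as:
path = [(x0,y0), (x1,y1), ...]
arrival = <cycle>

path = [(0,3), (1,3), (2,3), (3,3), (4,3)]
arrival = 23

t=19: at (0,3)
t=20: at (1,3) after E
t=21: at (2,3) after E
t=22: at (3,3) after E
t=23: at (4,3) after E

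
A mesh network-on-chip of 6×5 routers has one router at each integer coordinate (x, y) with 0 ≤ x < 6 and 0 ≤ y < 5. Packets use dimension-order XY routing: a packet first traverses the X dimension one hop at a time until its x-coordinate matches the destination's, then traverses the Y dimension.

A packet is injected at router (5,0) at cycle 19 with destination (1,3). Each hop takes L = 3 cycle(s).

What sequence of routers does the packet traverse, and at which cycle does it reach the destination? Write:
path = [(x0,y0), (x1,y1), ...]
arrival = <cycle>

src (5,0)  cyc=19
W→(4,0)  cyc=22
W→(3,0)  cyc=25
W→(2,0)  cyc=28
W→(1,0)  cyc=31
N→(1,1)  cyc=34
N→(1,2)  cyc=37
N→(1,3)  cyc=40

path = [(5,0), (4,0), (3,0), (2,0), (1,0), (1,1), (1,2), (1,3)]
arrival = 40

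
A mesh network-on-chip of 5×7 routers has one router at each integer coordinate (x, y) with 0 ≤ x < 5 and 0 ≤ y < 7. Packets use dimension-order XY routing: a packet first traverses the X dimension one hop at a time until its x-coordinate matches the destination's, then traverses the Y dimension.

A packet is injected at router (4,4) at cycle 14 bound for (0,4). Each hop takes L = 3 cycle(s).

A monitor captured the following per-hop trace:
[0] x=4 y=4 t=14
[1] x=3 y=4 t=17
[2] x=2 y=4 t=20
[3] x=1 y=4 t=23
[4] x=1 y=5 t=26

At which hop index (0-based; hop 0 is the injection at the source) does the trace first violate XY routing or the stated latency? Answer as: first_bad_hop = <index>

first_bad_hop = 4

hop 1: step (-1,+0), +3 cyc — ok
hop 2: step (-1,+0), +3 cyc — ok
hop 3: step (-1,+0), +3 cyc — ok
hop 4: step (+0,+1), +3 cyc — BAD: Y-move but x=1≠0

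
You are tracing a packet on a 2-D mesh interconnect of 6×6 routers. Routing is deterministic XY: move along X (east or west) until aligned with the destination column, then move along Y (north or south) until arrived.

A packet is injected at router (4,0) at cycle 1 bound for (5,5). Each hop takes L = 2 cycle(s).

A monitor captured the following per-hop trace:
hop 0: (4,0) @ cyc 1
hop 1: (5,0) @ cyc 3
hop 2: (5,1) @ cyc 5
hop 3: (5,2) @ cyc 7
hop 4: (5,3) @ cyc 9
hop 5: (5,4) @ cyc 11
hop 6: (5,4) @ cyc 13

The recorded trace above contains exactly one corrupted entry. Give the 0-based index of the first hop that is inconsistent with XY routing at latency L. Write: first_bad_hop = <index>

[1] (+1,+0) / 2c ⇒ ok
[2] (+0,+1) / 2c ⇒ ok
[3] (+0,+1) / 2c ⇒ ok
[4] (+0,+1) / 2c ⇒ ok
[5] (+0,+1) / 2c ⇒ ok
[6] (+0,+0) / 2c ⇒ BAD: non-unit step

first_bad_hop = 6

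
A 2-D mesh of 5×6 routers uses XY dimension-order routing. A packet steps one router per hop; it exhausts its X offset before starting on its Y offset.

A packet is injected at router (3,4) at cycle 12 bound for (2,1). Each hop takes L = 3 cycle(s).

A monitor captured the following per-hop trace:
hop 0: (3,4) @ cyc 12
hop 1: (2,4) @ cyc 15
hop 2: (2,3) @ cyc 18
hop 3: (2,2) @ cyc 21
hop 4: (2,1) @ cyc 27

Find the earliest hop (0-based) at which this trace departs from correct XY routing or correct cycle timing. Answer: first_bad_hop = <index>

first_bad_hop = 4

[1] (-1,+0) / 3c ⇒ ok
[2] (+0,-1) / 3c ⇒ ok
[3] (+0,-1) / 3c ⇒ ok
[4] (+0,-1) / 6c ⇒ BAD: Δcyc=6≠L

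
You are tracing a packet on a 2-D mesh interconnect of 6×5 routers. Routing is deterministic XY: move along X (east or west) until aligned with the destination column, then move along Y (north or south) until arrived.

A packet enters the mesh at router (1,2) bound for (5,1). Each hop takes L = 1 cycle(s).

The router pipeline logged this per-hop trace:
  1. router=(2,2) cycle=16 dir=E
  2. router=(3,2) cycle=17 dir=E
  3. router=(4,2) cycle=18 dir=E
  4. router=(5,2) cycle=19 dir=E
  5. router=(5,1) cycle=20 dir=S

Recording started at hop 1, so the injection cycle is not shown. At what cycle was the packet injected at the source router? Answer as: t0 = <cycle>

Hop 1 reached at cycle 16; hop k is at t0 + k·L.
So t0 = 16 − 1·1 = 15.

t0 = 15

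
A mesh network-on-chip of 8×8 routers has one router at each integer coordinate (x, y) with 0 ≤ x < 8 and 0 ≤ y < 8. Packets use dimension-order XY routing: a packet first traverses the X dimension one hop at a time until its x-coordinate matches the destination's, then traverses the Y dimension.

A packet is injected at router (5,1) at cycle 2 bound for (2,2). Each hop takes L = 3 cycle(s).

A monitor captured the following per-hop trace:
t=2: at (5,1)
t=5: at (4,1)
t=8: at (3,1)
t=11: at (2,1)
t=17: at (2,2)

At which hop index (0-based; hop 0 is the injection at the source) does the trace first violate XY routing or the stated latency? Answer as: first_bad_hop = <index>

first_bad_hop = 4

[1] (-1,+0) / 3c ⇒ ok
[2] (-1,+0) / 3c ⇒ ok
[3] (-1,+0) / 3c ⇒ ok
[4] (+0,+1) / 6c ⇒ BAD: Δcyc=6≠L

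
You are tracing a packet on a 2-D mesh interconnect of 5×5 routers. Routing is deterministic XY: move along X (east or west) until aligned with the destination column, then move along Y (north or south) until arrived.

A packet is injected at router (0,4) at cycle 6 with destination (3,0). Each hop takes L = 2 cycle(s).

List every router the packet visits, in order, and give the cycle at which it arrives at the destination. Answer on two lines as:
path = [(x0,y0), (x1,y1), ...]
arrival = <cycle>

path = [(0,4), (1,4), (2,4), (3,4), (3,3), (3,2), (3,1), (3,0)]
arrival = 20

#0 — 0,4 | c6
#1 — 1,4 | c8 | E
#2 — 2,4 | c10 | E
#3 — 3,4 | c12 | E
#4 — 3,3 | c14 | S
#5 — 3,2 | c16 | S
#6 — 3,1 | c18 | S
#7 — 3,0 | c20 | S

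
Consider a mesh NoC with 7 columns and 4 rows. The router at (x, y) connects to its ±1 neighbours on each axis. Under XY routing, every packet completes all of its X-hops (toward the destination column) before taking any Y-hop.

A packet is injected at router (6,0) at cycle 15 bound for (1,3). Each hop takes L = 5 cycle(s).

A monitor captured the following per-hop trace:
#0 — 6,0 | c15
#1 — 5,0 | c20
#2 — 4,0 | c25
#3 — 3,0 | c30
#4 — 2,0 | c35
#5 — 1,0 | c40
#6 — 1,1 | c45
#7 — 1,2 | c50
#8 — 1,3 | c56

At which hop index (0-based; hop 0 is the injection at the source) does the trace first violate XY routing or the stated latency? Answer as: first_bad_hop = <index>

first_bad_hop = 8

[1] (-1,+0) / 5c ⇒ ok
[2] (-1,+0) / 5c ⇒ ok
[3] (-1,+0) / 5c ⇒ ok
[4] (-1,+0) / 5c ⇒ ok
[5] (-1,+0) / 5c ⇒ ok
[6] (+0,+1) / 5c ⇒ ok
[7] (+0,+1) / 5c ⇒ ok
[8] (+0,+1) / 6c ⇒ BAD: Δcyc=6≠L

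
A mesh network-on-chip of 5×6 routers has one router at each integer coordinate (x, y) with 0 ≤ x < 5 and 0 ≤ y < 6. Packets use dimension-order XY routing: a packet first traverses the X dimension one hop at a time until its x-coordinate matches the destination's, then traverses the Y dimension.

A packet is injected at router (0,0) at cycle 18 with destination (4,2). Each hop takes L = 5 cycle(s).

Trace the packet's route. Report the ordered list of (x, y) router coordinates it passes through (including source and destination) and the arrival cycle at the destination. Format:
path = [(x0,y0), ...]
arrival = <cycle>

path = [(0,0), (1,0), (2,0), (3,0), (4,0), (4,1), (4,2)]
arrival = 48

src (0,0)  cyc=18
E→(1,0)  cyc=23
E→(2,0)  cyc=28
E→(3,0)  cyc=33
E→(4,0)  cyc=38
N→(4,1)  cyc=43
N→(4,2)  cyc=48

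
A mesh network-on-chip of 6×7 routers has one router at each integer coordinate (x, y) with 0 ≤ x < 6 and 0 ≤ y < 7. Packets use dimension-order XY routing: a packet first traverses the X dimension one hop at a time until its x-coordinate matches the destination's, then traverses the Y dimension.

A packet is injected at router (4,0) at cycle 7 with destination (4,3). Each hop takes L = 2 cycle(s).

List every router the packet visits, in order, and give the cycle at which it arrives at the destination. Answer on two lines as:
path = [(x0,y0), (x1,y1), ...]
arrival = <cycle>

  0. router=(4,0) cycle=7 (inject)
  1. router=(4,1) cycle=9 dir=N
  2. router=(4,2) cycle=11 dir=N
  3. router=(4,3) cycle=13 dir=N

path = [(4,0), (4,1), (4,2), (4,3)]
arrival = 13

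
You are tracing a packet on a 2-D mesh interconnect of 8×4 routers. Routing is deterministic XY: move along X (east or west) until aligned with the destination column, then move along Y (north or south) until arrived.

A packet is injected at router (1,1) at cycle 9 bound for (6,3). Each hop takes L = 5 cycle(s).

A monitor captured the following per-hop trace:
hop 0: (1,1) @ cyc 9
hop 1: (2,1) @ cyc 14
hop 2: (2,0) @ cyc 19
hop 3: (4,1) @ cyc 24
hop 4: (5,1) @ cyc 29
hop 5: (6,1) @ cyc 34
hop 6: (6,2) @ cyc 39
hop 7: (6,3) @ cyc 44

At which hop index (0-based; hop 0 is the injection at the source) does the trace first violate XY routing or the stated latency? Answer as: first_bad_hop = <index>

first_bad_hop = 2

check 1→ d=(1,0) cyc+5: ok
check 2→ d=(0,-1) cyc+5: BAD: Y-move but x=2≠6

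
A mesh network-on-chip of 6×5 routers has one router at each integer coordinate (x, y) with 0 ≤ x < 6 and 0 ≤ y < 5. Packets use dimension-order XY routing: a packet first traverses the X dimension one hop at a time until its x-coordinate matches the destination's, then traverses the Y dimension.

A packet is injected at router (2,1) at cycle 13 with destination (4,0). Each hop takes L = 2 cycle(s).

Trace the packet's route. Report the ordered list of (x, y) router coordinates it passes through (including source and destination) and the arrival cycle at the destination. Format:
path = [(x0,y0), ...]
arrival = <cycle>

  0. router=(2,1) cycle=13 (inject)
  1. router=(3,1) cycle=15 dir=E
  2. router=(4,1) cycle=17 dir=E
  3. router=(4,0) cycle=19 dir=S

path = [(2,1), (3,1), (4,1), (4,0)]
arrival = 19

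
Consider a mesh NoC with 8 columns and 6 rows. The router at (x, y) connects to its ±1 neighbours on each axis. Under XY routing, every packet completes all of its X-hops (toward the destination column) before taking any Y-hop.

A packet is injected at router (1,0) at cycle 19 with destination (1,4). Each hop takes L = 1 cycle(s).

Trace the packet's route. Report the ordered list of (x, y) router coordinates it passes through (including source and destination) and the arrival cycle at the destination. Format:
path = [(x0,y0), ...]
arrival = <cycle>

path = [(1,0), (1,1), (1,2), (1,3), (1,4)]
arrival = 23

t=19: at (1,0)
t=20: at (1,1) after N
t=21: at (1,2) after N
t=22: at (1,3) after N
t=23: at (1,4) after N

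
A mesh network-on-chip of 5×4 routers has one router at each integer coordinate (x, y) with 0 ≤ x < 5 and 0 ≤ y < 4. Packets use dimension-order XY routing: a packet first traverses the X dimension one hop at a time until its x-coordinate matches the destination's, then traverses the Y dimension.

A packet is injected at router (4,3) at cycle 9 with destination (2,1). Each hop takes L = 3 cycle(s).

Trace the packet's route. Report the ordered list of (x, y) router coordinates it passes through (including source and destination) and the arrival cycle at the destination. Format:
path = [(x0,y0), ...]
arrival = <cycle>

  0. router=(4,3) cycle=9 (inject)
  1. router=(3,3) cycle=12 dir=W
  2. router=(2,3) cycle=15 dir=W
  3. router=(2,2) cycle=18 dir=S
  4. router=(2,1) cycle=21 dir=S

path = [(4,3), (3,3), (2,3), (2,2), (2,1)]
arrival = 21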